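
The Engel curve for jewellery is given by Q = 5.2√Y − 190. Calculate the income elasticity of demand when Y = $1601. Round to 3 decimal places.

At Y = 1601: Q = 18.065.
dQ/dY = 5.2/(2√Y) = 0.0649797 at this income.
η = (dQ/dY)·(Y/Q) = 0.0649797 × (1601/18.065) = 5.759.

5.759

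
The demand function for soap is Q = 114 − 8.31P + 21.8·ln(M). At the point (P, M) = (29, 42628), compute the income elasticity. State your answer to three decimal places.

At P = 29, M = 42628: Q = 105.404.
Holding P constant, ∂Q/∂M = 21.8/M = 0.000511401.
η_M = (∂Q/∂M)·(M/Q) = 0.000511401 × (42628/105.404) = 0.207.

0.207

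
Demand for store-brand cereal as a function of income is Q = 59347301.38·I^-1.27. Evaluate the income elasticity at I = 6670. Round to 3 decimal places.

-1.270

For Q = A·I^β the income elasticity is constant and equal to β.
Here β = -1.27, so η = -1.270.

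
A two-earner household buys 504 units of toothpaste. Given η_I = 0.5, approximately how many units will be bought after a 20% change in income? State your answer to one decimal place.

554.4

%ΔQ ≈ η × %ΔI = 0.5 × 20% = 10%.
New Q ≈ 504 × (1 + 0.1) = 554.4.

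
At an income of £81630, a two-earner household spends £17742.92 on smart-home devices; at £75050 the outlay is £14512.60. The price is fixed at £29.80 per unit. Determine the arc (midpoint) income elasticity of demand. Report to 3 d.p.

2.385

With a constant price, Q₁ = 17742.92/29.80 = 595.400 and Q₂ = 14512.60/29.80 = 487.000 (equivalently, work directly with expenditure since P cancels).
Midpoint %ΔQ = (14512.60 − 17742.92)/16127.76 = -0.20030; midpoint %ΔI = (75050 − 81630)/78340 = -0.08399.
η = -0.20030 / -0.08399 = 2.385.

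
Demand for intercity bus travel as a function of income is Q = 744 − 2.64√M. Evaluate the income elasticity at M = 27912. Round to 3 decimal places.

-0.728

At M = 27912: Q = 302.938.
dQ/dM = -2.64/(2√M) = -0.00790093 at this income.
η = (dQ/dM)·(M/Q) = -0.00790093 × (27912/302.938) = -0.728.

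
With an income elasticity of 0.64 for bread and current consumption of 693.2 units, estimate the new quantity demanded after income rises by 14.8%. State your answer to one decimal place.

%ΔQ ≈ η × %ΔI = 0.64 × 14.8% = 9.472%.
New Q ≈ 693.2 × (1 + 0.09472) = 758.9.

758.9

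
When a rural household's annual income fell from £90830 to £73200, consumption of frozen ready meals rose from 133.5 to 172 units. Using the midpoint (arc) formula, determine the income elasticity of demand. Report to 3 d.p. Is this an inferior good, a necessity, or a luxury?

ΔQ = 172 − 133.5 = 38.5; midpoint Q̄ = (133.5 + 172)/2 = 152.75.
ΔI = 73200 − 90830 = -17630; midpoint Ī = (90830 + 73200)/2 = 82015.
η = (ΔQ/Q̄) ÷ (ΔI/Ī) = (38.5/152.75) ÷ (-17630/82015) = -1.173.
η < 0 ⇒ inferior good.

-1.173 (inferior good)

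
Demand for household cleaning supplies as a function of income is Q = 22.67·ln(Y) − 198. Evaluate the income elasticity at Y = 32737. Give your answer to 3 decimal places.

0.602

At Y = 32737: Q = 37.683.
dQ/dY = 22.67/Y = 0.000692489 at this income.
η = (dQ/dY)·(Y/Q) = 0.000692489 × (32737/37.683) = 0.602.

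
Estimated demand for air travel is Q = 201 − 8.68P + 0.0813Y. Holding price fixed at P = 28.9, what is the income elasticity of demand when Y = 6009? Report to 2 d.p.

At P = 28.9, Y = 6009: Q = 438.680.
Holding P constant, ∂Q/∂Y = 0.0813.
η_Y = (∂Q/∂Y)·(Y/Q) = 0.0813 × (6009/438.680) = 1.11.

1.11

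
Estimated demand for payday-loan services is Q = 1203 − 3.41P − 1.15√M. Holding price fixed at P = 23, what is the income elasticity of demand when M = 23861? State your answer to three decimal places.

-0.094

At P = 23, M = 23861: Q = 946.929.
Holding P constant, ∂Q/∂M = -1.15/(2√M) = -0.0037224.
η_M = (∂Q/∂M)·(M/Q) = -0.0037224 × (23861/946.929) = -0.094.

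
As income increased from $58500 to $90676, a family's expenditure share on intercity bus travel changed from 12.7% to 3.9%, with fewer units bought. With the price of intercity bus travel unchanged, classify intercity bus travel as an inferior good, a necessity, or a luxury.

Quantity demanded falls as income rises, so η < 0.

inferior good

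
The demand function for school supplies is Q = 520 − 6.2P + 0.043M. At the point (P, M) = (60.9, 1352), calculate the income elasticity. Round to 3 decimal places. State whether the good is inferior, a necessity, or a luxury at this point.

At P = 60.9, M = 1352: Q = 200.556.
Holding P constant, ∂Q/∂M = 0.043.
η_M = (∂Q/∂M)·(M/Q) = 0.043 × (1352/200.556) = 0.290.
Since 0 < η < 1, this is a necessity.

0.290 (necessity)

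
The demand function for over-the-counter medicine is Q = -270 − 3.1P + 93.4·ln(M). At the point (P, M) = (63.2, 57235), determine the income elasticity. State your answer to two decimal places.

At P = 63.2, M = 57235: Q = 557.270.
Holding P constant, ∂Q/∂M = 93.4/M = 0.00163187.
η_M = (∂Q/∂M)·(M/Q) = 0.00163187 × (57235/557.270) = 0.17.

0.17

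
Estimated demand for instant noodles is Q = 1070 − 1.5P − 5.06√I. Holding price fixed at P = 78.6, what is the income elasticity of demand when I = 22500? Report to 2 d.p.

At P = 78.6, I = 22500: Q = 193.100.
Holding P constant, ∂Q/∂I = -5.06/(2√I) = -0.0168667.
η_I = (∂Q/∂I)·(I/Q) = -0.0168667 × (22500/193.100) = -1.97.

-1.97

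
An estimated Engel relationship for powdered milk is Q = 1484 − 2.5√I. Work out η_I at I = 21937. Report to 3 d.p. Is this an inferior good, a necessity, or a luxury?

-0.166 (inferior good)

At I = 21937: Q = 1113.721.
dQ/dI = -2.5/(2√I) = -0.00843959 at this income.
η = (dQ/dI)·(I/Q) = -0.00843959 × (21937/1113.721) = -0.166.
Since η < 0, the good is an inferior good.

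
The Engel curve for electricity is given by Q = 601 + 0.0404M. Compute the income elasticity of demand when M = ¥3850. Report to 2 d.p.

0.21

At M = 3850: Q = 756.540.
dQ/dM = 0.0404.
η = (dQ/dM)·(M/Q) = 0.0404 × (3850/756.540) = 0.21.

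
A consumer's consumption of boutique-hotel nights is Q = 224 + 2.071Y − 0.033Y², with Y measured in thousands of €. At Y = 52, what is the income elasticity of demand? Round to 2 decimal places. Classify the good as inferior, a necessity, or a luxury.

At Y = 52: Q = 242.4600.
dQ/dY = 2.071 − 0.066Y = -1.36100.
η = (dQ/dY)·(Y/Q) = -1.36100 × (52/242.4600) = -0.29.
η < 0 ⇒ inferior good.

-0.29 (inferior good)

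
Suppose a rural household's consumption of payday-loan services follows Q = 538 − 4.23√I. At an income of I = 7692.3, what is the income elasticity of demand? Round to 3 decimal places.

At I = 7692.3: Q = 167.005.
dQ/dI = -4.23/(2√I) = -0.0241147 at this income.
η = (dQ/dI)·(I/Q) = -0.0241147 × (7692.3/167.005) = -1.111.

-1.111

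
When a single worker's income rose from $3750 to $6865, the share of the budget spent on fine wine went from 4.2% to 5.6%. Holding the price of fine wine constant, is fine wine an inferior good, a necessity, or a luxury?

The budget share rises as income rises, so η > 1.

luxury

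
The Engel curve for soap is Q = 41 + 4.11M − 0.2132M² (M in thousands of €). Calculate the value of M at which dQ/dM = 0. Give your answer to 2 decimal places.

9.64

dQ/dM = 4.11 − 0.4264M.
The good is inferior where dQ/dM < 0. Setting dQ/dM = 0 gives M = 4.11 / 0.4264 = 9.64.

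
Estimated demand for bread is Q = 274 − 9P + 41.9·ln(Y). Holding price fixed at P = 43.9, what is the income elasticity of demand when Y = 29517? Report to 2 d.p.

0.14

At P = 43.9, Y = 29517: Q = 310.165.
Holding P constant, ∂Q/∂Y = 41.9/Y = 0.00141952.
η_Y = (∂Q/∂Y)·(Y/Q) = 0.00141952 × (29517/310.165) = 0.14.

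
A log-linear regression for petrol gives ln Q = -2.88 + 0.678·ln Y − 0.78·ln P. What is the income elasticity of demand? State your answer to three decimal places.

0.678

In a log-linear demand, the coefficient on ln Y is the income elasticity.
So η = 0.678.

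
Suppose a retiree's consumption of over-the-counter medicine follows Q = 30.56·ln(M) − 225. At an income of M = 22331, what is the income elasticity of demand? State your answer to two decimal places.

At M = 22331: Q = 81.020.
dQ/dM = 30.56/M = 0.0013685 at this income.
η = (dQ/dM)·(M/Q) = 0.0013685 × (22331/81.020) = 0.38.

0.38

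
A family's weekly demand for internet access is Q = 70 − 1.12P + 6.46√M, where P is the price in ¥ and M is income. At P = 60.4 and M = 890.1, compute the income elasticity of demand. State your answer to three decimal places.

At P = 60.4, M = 890.1: Q = 195.083.
Holding P constant, ∂Q/∂M = 6.46/(2√M) = 0.108264.
η_M = (∂Q/∂M)·(M/Q) = 0.108264 × (890.1/195.083) = 0.494.

0.494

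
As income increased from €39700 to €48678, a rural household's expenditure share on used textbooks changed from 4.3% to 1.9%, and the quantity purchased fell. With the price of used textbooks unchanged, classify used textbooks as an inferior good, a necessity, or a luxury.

inferior good

Quantity demanded falls as income rises, so η < 0.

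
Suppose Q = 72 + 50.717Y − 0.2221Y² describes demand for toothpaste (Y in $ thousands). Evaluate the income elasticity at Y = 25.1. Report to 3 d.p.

0.824

At Y = 25.1: Q = 1205.0715.
dQ/dY = 50.717 − 0.4442Y = 39.56758.
η = (dQ/dY)·(Y/Q) = 39.56758 × (25.1/1205.0715) = 0.824.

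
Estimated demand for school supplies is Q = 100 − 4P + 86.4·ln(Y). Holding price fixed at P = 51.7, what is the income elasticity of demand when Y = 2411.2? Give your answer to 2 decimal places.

0.15

At P = 51.7, Y = 2411.2: Q = 566.073.
Holding P constant, ∂Q/∂Y = 86.4/Y = 0.0358328.
η_Y = (∂Q/∂Y)·(Y/Q) = 0.0358328 × (2411.2/566.073) = 0.15.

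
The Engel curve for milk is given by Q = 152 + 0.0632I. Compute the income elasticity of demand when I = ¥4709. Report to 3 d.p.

At I = 4709: Q = 449.609.
dQ/dI = 0.0632.
η = (dQ/dI)·(I/Q) = 0.0632 × (4709/449.609) = 0.662.

0.662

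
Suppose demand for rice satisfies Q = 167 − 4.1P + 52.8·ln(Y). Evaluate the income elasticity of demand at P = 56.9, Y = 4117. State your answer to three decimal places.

At P = 56.9, Y = 4117: Q = 373.158.
Holding P constant, ∂Q/∂Y = 52.8/Y = 0.0128249.
η_Y = (∂Q/∂Y)·(Y/Q) = 0.0128249 × (4117/373.158) = 0.141.

0.141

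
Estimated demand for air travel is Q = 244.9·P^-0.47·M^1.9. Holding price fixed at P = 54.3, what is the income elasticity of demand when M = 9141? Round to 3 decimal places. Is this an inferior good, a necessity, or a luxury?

For a multiplicative demand Q = A·P^α·M^β, the income elasticity is β everywhere.
Here β = 1.9, so η = 1.900.
Since η > 1, this is a luxury.

1.900 (luxury)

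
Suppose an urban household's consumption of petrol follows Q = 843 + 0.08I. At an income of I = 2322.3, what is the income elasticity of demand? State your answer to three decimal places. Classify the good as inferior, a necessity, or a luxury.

At I = 2322.3: Q = 1028.784.
dQ/dI = 0.08.
η = (dQ/dI)·(I/Q) = 0.08 × (2322.3/1028.784) = 0.181.
Since 0 < η < 1, the good is a necessity.

0.181 (necessity)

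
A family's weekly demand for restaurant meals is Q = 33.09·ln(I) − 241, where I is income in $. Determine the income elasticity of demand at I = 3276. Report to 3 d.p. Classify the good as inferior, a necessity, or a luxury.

At I = 3276: Q = 26.843.
dQ/dI = 33.09/I = 0.0101007 at this income.
η = (dQ/dI)·(I/Q) = 0.0101007 × (3276/26.843) = 1.233.
Since η > 1, the good is a luxury.

1.233 (luxury)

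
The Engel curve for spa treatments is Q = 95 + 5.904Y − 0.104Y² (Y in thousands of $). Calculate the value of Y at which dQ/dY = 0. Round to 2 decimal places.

dQ/dY = 5.904 − 0.208Y.
The good is inferior where dQ/dY < 0. Setting dQ/dY = 0 gives Y = 5.904 / 0.208 = 28.38.

28.38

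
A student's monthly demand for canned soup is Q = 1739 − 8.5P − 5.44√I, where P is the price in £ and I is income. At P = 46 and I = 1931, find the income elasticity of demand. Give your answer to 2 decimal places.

At P = 46, I = 1931: Q = 1108.949.
Holding P constant, ∂Q/∂I = -5.44/(2√I) = -0.0618982.
η_I = (∂Q/∂I)·(I/Q) = -0.0618982 × (1931/1108.949) = -0.11.

-0.11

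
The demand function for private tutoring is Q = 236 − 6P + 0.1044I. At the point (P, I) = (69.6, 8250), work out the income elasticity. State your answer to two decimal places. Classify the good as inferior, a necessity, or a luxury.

At P = 69.6, I = 8250: Q = 679.700.
Holding P constant, ∂Q/∂I = 0.1044.
η_I = (∂Q/∂I)·(I/Q) = 0.1044 × (8250/679.700) = 1.27.
Since η > 1, this is a luxury.

1.27 (luxury)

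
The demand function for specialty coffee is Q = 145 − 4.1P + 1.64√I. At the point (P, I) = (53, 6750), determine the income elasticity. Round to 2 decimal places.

1.08

At P = 53, I = 6750: Q = 62.440.
Holding P constant, ∂Q/∂I = 1.64/(2√I) = 0.00998072.
η_I = (∂Q/∂I)·(I/Q) = 0.00998072 × (6750/62.440) = 1.08.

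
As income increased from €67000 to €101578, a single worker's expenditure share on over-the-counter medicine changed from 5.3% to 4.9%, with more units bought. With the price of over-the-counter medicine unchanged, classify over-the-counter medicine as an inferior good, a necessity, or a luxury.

necessity

Quantity rises but the budget share falls as income rises, so 0 < η < 1.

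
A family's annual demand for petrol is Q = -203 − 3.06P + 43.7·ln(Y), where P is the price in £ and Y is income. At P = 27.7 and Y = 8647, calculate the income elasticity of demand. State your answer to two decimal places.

At P = 27.7, Y = 8647: Q = 108.377.
Holding P constant, ∂Q/∂Y = 43.7/Y = 0.00505378.
η_Y = (∂Q/∂Y)·(Y/Q) = 0.00505378 × (8647/108.377) = 0.40.

0.40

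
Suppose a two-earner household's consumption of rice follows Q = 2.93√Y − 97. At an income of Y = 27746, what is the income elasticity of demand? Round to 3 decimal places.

0.624

At Y = 27746: Q = 391.054.
dQ/dY = 2.93/(2√Y) = 0.00879503 at this income.
η = (dQ/dY)·(Y/Q) = 0.00879503 × (27746/391.054) = 0.624.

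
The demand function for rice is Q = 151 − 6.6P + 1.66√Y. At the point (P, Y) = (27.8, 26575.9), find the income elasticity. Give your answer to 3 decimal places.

0.568

At P = 27.8, Y = 26575.9: Q = 238.135.
Holding P constant, ∂Q/∂Y = 1.66/(2√Y) = 0.00509136.
η_Y = (∂Q/∂Y)·(Y/Q) = 0.00509136 × (26575.9/238.135) = 0.568.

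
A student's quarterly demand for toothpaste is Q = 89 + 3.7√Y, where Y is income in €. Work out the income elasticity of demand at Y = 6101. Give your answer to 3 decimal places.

0.382

At Y = 6101: Q = 378.003.
dQ/dY = 3.7/(2√Y) = 0.0236849 at this income.
η = (dQ/dY)·(Y/Q) = 0.0236849 × (6101/378.003) = 0.382.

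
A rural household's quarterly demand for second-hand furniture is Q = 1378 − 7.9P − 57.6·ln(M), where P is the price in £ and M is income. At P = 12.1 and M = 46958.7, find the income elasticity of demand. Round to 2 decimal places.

At P = 12.1, M = 46958.7: Q = 662.805.
Holding P constant, ∂Q/∂M = -57.6/M = -0.00122661.
η_M = (∂Q/∂M)·(M/Q) = -0.00122661 × (46958.7/662.805) = -0.09.

-0.09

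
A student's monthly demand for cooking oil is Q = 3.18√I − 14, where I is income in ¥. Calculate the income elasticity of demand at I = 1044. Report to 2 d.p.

At I = 1044: Q = 88.749.
dQ/dI = 3.18/(2√I) = 0.0492093 at this income.
η = (dQ/dI)·(I/Q) = 0.0492093 × (1044/88.749) = 0.58.

0.58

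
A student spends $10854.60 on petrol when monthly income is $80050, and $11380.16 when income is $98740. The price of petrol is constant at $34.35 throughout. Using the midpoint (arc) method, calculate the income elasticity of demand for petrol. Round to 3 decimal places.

With a constant price, Q₁ = 10854.60/34.35 = 316.000 and Q₂ = 11380.16/34.35 = 331.300 (equivalently, work directly with expenditure since P cancels).
Midpoint %ΔQ = (11380.16 − 10854.60)/11117.38 = 0.04727; midpoint %ΔI = (98740 − 80050)/89395 = 0.20907.
η = 0.04727 / 0.20907 = 0.226.

0.226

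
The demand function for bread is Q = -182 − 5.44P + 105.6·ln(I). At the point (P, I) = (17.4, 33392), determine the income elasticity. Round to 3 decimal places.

At P = 17.4, I = 33392: Q = 823.281.
Holding P constant, ∂Q/∂I = 105.6/I = 0.00316243.
η_I = (∂Q/∂I)·(I/Q) = 0.00316243 × (33392/823.281) = 0.128.

0.128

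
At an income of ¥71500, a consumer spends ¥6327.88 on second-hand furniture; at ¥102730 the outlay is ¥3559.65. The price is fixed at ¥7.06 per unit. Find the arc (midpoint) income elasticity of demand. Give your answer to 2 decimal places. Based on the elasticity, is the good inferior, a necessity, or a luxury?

-1.56 (inferior good)

With a constant price, Q₁ = 6327.88/7.06 = 896.300 and Q₂ = 3559.65/7.06 = 504.200 (equivalently, work directly with expenditure since P cancels).
Midpoint %ΔQ = (3559.65 − 6327.88)/4943.77 = -0.55994; midpoint %ΔI = (102730 − 71500)/87115 = 0.35849.
η = -0.55994 / 0.35849 = -1.56.
η < 0 ⇒ inferior good.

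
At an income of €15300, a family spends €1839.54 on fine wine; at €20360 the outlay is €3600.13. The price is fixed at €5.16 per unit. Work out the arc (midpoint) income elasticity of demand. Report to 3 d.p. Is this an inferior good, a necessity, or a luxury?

2.281 (luxury)

With a constant price, Q₁ = 1839.54/5.16 = 356.500 and Q₂ = 3600.13/5.16 = 697.700 (equivalently, work directly with expenditure since P cancels).
Midpoint %ΔQ = (3600.13 − 1839.54)/2719.84 = 0.64732; midpoint %ΔI = (20360 − 15300)/17830 = 0.28379.
η = 0.64732 / 0.28379 = 2.281.
η > 1 ⇒ luxury.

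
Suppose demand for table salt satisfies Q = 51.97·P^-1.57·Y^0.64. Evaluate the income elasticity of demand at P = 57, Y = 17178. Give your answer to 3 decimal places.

For a multiplicative demand Q = A·P^α·Y^β, the income elasticity is β everywhere.
Here β = 0.64, so η = 0.640.

0.640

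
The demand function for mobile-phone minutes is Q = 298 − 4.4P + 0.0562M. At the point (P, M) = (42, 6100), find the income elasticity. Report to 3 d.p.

0.752

At P = 42, M = 6100: Q = 456.020.
Holding P constant, ∂Q/∂M = 0.0562.
η_M = (∂Q/∂M)·(M/Q) = 0.0562 × (6100/456.020) = 0.752.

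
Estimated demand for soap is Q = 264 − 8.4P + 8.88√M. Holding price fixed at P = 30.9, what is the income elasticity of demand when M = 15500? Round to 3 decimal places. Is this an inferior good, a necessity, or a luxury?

At P = 30.9, M = 15500: Q = 1109.991.
Holding P constant, ∂Q/∂M = 8.88/(2√M) = 0.0356629.
η_M = (∂Q/∂M)·(M/Q) = 0.0356629 × (15500/1109.991) = 0.498.
Since 0 < η < 1, this is a necessity.

0.498 (necessity)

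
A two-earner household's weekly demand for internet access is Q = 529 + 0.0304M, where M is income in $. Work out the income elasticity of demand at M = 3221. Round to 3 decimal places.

At M = 3221: Q = 626.918.
dQ/dM = 0.0304.
η = (dQ/dM)·(M/Q) = 0.0304 × (3221/626.918) = 0.156.

0.156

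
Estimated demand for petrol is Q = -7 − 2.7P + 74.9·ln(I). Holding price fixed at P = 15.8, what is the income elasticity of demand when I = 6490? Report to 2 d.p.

At P = 15.8, I = 6490: Q = 607.814.
Holding P constant, ∂Q/∂I = 74.9/I = 0.0115408.
η_I = (∂Q/∂I)·(I/Q) = 0.0115408 × (6490/607.814) = 0.12.

0.12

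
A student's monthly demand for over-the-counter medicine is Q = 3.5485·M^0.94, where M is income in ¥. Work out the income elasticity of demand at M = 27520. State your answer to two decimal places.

0.94

For Q = A·M^β the income elasticity is constant and equal to β.
Here β = 0.94, so η = 0.94.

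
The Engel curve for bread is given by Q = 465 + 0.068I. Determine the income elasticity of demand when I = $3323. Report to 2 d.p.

At I = 3323: Q = 690.964.
dQ/dI = 0.068.
η = (dQ/dI)·(I/Q) = 0.068 × (3323/690.964) = 0.33.

0.33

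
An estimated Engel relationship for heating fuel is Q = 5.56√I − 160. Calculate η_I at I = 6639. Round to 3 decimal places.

0.773

At I = 6639: Q = 293.029.
dQ/dI = 5.56/(2√I) = 0.0341188 at this income.
η = (dQ/dI)·(I/Q) = 0.0341188 × (6639/293.029) = 0.773.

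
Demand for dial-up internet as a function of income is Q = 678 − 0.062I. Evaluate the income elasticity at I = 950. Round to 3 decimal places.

At I = 950: Q = 619.100.
dQ/dI = −0.062.
η = (dQ/dI)·(I/Q) = -0.062 × (950/619.100) = -0.095.

-0.095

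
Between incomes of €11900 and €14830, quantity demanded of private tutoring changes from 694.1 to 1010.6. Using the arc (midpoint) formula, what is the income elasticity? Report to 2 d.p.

ΔQ = 1010.6 − 694.1 = 316.5; midpoint Q̄ = (694.1 + 1010.6)/2 = 852.35.
ΔI = 14830 − 11900 = 2930; midpoint Ī = (11900 + 14830)/2 = 13365.
η = (ΔQ/Q̄) ÷ (ΔI/Ī) = (316.5/852.35) ÷ (2930/13365) = 1.69.

1.69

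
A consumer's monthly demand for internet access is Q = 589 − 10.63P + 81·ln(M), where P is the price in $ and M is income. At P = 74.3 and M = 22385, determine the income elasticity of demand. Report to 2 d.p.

0.13

At P = 74.3, M = 22385: Q = 610.499.
Holding P constant, ∂Q/∂M = 81/M = 0.00361849.
η_M = (∂Q/∂M)·(M/Q) = 0.00361849 × (22385/610.499) = 0.13.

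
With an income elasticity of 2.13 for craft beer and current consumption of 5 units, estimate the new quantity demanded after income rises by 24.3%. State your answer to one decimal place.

%ΔQ ≈ η × %ΔI = 2.13 × 24.3% = 51.759%.
New Q ≈ 5 × (1 + 0.51759) = 7.6.

7.6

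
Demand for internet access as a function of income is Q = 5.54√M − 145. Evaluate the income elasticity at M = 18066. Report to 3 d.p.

At M = 18066: Q = 599.630.
dQ/dM = 5.54/(2√M) = 0.0206086 at this income.
η = (dQ/dM)·(M/Q) = 0.0206086 × (18066/599.630) = 0.621.

0.621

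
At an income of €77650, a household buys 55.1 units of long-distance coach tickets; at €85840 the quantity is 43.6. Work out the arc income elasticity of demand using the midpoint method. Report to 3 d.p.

-2.326

ΔQ = 43.6 − 55.1 = -11.5; midpoint Q̄ = (55.1 + 43.6)/2 = 49.35.
ΔI = 85840 − 77650 = 8190; midpoint Ī = (77650 + 85840)/2 = 81745.
η = (ΔQ/Q̄) ÷ (ΔI/Ī) = (-11.5/49.35) ÷ (8190/81745) = -2.326.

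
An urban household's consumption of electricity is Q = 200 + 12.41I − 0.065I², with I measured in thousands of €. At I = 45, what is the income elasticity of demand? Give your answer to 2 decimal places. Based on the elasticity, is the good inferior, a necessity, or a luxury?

At I = 45: Q = 626.8250.
dQ/dI = 12.41 − 0.13I = 6.56000.
η = (dQ/dI)·(I/Q) = 6.56000 × (45/626.8250) = 0.47.
0 < η < 1 ⇒ necessity.

0.47 (necessity)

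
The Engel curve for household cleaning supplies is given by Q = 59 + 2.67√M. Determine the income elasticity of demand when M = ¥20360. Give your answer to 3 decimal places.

At M = 20360: Q = 439.978.
dQ/dM = 2.67/(2√M) = 0.00935605 at this income.
η = (dQ/dM)·(M/Q) = 0.00935605 × (20360/439.978) = 0.433.

0.433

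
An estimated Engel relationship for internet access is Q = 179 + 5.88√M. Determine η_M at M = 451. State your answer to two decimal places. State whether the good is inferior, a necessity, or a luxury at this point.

At M = 451: Q = 303.872.
dQ/dM = 5.88/(2√M) = 0.138439 at this income.
η = (dQ/dM)·(M/Q) = 0.138439 × (451/303.872) = 0.21.
Since 0 < η < 1, the good is a necessity.

0.21 (necessity)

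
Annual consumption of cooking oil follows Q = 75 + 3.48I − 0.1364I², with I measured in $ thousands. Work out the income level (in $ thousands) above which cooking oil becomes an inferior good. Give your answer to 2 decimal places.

dQ/dI = 3.48 − 0.2728I.
The good is inferior where dQ/dI < 0. Setting dQ/dI = 0 gives I = 3.48 / 0.2728 = 12.76.

12.76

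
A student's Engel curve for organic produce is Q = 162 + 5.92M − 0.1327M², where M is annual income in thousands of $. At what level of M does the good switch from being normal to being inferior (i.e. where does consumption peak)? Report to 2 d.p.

22.31

dQ/dM = 5.92 − 0.2654M.
The good is inferior where dQ/dM < 0. Setting dQ/dM = 0 gives M = 5.92 / 0.2654 = 22.31.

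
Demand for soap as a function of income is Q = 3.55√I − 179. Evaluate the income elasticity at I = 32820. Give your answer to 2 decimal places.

At I = 32820: Q = 464.128.
dQ/dI = 3.55/(2√I) = 0.00979781 at this income.
η = (dQ/dI)·(I/Q) = 0.00979781 × (32820/464.128) = 0.69.

0.69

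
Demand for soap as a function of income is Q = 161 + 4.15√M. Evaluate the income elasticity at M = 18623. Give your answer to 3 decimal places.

0.389

At M = 18623: Q = 727.334.
dQ/dM = 4.15/(2√M) = 0.0152052 at this income.
η = (dQ/dM)·(M/Q) = 0.0152052 × (18623/727.334) = 0.389.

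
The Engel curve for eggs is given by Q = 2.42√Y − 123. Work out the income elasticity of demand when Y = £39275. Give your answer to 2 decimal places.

At Y = 39275: Q = 356.594.
dQ/dY = 2.42/(2√Y) = 0.00610558 at this income.
η = (dQ/dY)·(Y/Q) = 0.00610558 × (39275/356.594) = 0.67.

0.67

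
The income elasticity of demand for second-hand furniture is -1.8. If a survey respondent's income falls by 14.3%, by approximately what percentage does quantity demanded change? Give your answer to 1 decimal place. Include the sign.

25.7%

%ΔQ ≈ η × %ΔI = -1.8 × (-14.3%) = 25.7%.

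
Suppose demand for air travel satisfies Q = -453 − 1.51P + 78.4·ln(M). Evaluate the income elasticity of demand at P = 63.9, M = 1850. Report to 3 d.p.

1.945

At P = 63.9, M = 1850: Q = 40.310.
Holding P constant, ∂Q/∂M = 78.4/M = 0.0423784.
η_M = (∂Q/∂M)·(M/Q) = 0.0423784 × (1850/40.310) = 1.945.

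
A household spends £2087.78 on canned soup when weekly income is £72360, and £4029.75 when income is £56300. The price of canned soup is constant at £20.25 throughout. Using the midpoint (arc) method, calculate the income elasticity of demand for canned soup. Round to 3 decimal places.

With a constant price, Q₁ = 2087.78/20.25 = 103.100 and Q₂ = 4029.75/20.25 = 199.000 (equivalently, work directly with expenditure since P cancels).
Midpoint %ΔQ = (4029.75 − 2087.78)/3058.77 = 0.63489; midpoint %ΔI = (56300 − 72360)/64330 = -0.24965.
η = 0.63489 / -0.24965 = -2.543.

-2.543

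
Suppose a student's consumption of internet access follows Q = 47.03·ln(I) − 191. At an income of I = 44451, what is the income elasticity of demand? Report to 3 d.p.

At I = 44451: Q = 312.322.
dQ/dI = 47.03/I = 0.00105802 at this income.
η = (dQ/dI)·(I/Q) = 0.00105802 × (44451/312.322) = 0.151.

0.151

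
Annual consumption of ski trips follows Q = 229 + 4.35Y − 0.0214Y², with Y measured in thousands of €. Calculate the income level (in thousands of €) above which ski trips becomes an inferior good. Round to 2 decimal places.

dQ/dY = 4.35 − 0.0428Y.
The good is inferior where dQ/dY < 0. Setting dQ/dY = 0 gives Y = 4.35 / 0.0428 = 101.64.

101.64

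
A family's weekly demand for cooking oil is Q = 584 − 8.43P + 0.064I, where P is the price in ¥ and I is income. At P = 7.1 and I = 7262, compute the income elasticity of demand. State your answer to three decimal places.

0.470

At P = 7.1, I = 7262: Q = 988.915.
Holding P constant, ∂Q/∂I = 0.064.
η_I = (∂Q/∂I)·(I/Q) = 0.064 × (7262/988.915) = 0.470.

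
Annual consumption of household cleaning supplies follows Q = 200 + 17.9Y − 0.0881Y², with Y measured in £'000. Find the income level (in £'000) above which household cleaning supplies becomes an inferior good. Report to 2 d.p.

dQ/dY = 17.9 − 0.1762Y.
The good is inferior where dQ/dY < 0. Setting dQ/dY = 0 gives Y = 17.9 / 0.1762 = 101.59.

101.59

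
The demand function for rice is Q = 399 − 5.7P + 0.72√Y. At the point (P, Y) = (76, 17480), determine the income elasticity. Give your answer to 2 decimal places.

0.78

At P = 76, Y = 17480: Q = 60.993.
Holding P constant, ∂Q/∂Y = 0.72/(2√Y) = 0.0027229.
η_Y = (∂Q/∂Y)·(Y/Q) = 0.0027229 × (17480/60.993) = 0.78.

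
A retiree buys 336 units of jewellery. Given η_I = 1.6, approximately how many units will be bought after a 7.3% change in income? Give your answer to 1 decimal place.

375.2

%ΔQ ≈ η × %ΔI = 1.6 × 7.3% = 11.68%.
New Q ≈ 336 × (1 + 0.1168) = 375.2.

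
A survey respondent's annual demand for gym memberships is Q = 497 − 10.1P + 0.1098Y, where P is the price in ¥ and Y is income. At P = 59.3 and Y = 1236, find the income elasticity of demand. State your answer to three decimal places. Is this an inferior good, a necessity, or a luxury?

At P = 59.3, Y = 1236: Q = 33.783.
Holding P constant, ∂Q/∂Y = 0.1098.
η_Y = (∂Q/∂Y)·(Y/Q) = 0.1098 × (1236/33.783) = 4.017.
Since η > 1, this is a luxury.

4.017 (luxury)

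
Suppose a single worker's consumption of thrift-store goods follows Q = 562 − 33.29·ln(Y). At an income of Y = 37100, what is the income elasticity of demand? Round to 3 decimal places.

-0.157

At Y = 37100: Q = 211.744.
dQ/dY = -33.29/Y = -0.000897305 at this income.
η = (dQ/dY)·(Y/Q) = -0.000897305 × (37100/211.744) = -0.157.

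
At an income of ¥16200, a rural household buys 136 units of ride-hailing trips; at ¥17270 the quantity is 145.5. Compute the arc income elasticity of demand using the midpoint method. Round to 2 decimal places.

ΔQ = 145.5 − 136 = 9.5; midpoint Q̄ = (136 + 145.5)/2 = 140.75.
ΔI = 17270 − 16200 = 1070; midpoint Ī = (16200 + 17270)/2 = 16735.
η = (ΔQ/Q̄) ÷ (ΔI/Ī) = (9.5/140.75) ÷ (1070/16735) = 1.06.

1.06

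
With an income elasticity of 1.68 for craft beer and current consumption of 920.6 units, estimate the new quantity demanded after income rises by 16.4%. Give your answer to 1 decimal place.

1174.2

%ΔQ ≈ η × %ΔI = 1.68 × 16.4% = 27.552%.
New Q ≈ 920.6 × (1 + 0.27552) = 1174.2.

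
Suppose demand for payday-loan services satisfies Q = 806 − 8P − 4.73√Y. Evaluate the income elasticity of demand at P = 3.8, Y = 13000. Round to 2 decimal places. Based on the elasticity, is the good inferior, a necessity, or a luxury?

-1.14 (inferior good)

At P = 3.8, Y = 13000: Q = 236.297.
Holding P constant, ∂Q/∂Y = -4.73/(2√Y) = -0.0207424.
η_Y = (∂Q/∂Y)·(Y/Q) = -0.0207424 × (13000/236.297) = -1.14.
Since η < 0, this is an inferior good.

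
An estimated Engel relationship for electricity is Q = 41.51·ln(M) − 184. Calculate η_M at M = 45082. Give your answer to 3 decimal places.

At M = 45082: Q = 260.831.
dQ/dM = 41.51/M = 0.000920767 at this income.
η = (dQ/dM)·(M/Q) = 0.000920767 × (45082/260.831) = 0.159.

0.159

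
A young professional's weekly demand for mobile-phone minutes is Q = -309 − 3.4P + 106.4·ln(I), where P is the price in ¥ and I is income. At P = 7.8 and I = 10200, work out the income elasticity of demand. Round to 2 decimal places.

0.16

At P = 7.8, I = 10200: Q = 646.567.
Holding P constant, ∂Q/∂I = 106.4/I = 0.0104314.
η_I = (∂Q/∂I)·(I/Q) = 0.0104314 × (10200/646.567) = 0.16.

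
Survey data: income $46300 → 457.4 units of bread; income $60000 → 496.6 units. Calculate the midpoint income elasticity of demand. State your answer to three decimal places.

ΔQ = 496.6 − 457.4 = 39.2; midpoint Q̄ = (457.4 + 496.6)/2 = 477.
ΔI = 60000 − 46300 = 13700; midpoint Ī = (46300 + 60000)/2 = 53150.
η = (ΔQ/Q̄) ÷ (ΔI/Ī) = (39.2/477) ÷ (13700/53150) = 0.319.

0.319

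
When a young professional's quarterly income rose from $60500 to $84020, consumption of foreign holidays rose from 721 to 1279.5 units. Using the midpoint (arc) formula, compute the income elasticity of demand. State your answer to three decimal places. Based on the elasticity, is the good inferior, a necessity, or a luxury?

1.715 (luxury)

ΔQ = 1279.5 − 721 = 558.5; midpoint Q̄ = (721 + 1279.5)/2 = 1000.25.
ΔI = 84020 − 60500 = 23520; midpoint Ī = (60500 + 84020)/2 = 72260.
η = (ΔQ/Q̄) ÷ (ΔI/Ī) = (558.5/1000.25) ÷ (23520/72260) = 1.715.
η > 1 ⇒ luxury.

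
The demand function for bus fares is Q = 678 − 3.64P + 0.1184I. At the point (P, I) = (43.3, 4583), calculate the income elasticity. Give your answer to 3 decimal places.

0.510

At P = 43.3, I = 4583: Q = 1063.015.
Holding P constant, ∂Q/∂I = 0.1184.
η_I = (∂Q/∂I)·(I/Q) = 0.1184 × (4583/1063.015) = 0.510.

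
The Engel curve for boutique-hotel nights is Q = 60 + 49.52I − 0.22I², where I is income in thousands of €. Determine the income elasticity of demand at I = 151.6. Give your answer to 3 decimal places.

At I = 151.6: Q = 2511.0688.
dQ/dI = 49.52 − 0.44I = -17.18400.
η = (dQ/dI)·(I/Q) = -17.18400 × (151.6/2511.0688) = -1.037.

-1.037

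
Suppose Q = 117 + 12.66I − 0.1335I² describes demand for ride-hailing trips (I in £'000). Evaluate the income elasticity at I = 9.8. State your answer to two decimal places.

0.43

At I = 9.8: Q = 228.2467.
dQ/dI = 12.66 − 0.267I = 10.04340.
η = (dQ/dI)·(I/Q) = 10.04340 × (9.8/228.2467) = 0.43.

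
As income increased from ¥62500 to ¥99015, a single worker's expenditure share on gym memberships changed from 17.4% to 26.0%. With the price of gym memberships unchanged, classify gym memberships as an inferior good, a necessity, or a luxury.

luxury

The budget share rises as income rises, so η > 1.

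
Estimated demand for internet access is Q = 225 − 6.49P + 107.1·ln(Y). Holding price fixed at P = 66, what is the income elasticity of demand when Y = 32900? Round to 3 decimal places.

At P = 66, Y = 32900: Q = 910.632.
Holding P constant, ∂Q/∂Y = 107.1/Y = 0.00325532.
η_Y = (∂Q/∂Y)·(Y/Q) = 0.00325532 × (32900/910.632) = 0.118.

0.118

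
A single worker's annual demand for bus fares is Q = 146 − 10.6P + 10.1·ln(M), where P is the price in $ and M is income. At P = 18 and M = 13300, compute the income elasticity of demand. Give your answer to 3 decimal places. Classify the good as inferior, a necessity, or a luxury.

At P = 18, M = 13300: Q = 51.105.
Holding P constant, ∂Q/∂M = 10.1/M = 0.000759398.
η_M = (∂Q/∂M)·(M/Q) = 0.000759398 × (13300/51.105) = 0.198.
Since 0 < η < 1, this is a necessity.

0.198 (necessity)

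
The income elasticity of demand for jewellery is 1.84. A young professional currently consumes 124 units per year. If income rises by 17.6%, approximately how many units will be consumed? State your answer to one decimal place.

%ΔQ ≈ η × %ΔI = 1.84 × 17.6% = 32.384%.
New Q ≈ 124 × (1 + 0.32384) = 164.2.

164.2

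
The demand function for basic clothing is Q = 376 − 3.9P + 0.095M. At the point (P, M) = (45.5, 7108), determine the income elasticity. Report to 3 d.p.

At P = 45.5, M = 7108: Q = 873.810.
Holding P constant, ∂Q/∂M = 0.095.
η_M = (∂Q/∂M)·(M/Q) = 0.095 × (7108/873.810) = 0.773.

0.773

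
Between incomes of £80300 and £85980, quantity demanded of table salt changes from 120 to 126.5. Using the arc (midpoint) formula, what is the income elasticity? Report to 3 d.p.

0.772

ΔQ = 126.5 − 120 = 6.5; midpoint Q̄ = (120 + 126.5)/2 = 123.25.
ΔI = 85980 − 80300 = 5680; midpoint Ī = (80300 + 85980)/2 = 83140.
η = (ΔQ/Q̄) ÷ (ΔI/Ī) = (6.5/123.25) ÷ (5680/83140) = 0.772.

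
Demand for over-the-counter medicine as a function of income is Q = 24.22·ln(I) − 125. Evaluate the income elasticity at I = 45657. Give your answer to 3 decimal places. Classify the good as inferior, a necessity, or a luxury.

0.180 (necessity)

At I = 45657: Q = 134.854.
dQ/dI = 24.22/I = 0.000530477 at this income.
η = (dQ/dI)·(I/Q) = 0.000530477 × (45657/134.854) = 0.180.
Since 0 < η < 1, the good is a necessity.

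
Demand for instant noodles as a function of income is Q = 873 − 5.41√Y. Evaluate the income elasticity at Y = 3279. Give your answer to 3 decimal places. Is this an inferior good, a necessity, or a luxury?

At Y = 3279: Q = 563.210.
dQ/dY = -5.41/(2√Y) = -0.0472386 at this income.
η = (dQ/dY)·(Y/Q) = -0.0472386 × (3279/563.210) = -0.275.
Since η < 0, the good is an inferior good.

-0.275 (inferior good)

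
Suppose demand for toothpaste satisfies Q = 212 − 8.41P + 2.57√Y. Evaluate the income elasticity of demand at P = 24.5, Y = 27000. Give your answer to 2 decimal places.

0.49

At P = 24.5, Y = 27000: Q = 428.249.
Holding P constant, ∂Q/∂Y = 2.57/(2√Y) = 0.00782026.
η_Y = (∂Q/∂Y)·(Y/Q) = 0.00782026 × (27000/428.249) = 0.49.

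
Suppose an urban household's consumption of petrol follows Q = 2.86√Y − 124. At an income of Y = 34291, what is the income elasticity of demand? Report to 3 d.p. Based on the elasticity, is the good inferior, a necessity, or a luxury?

At Y = 34291: Q = 405.610.
dQ/dY = 2.86/(2√Y) = 0.00772229 at this income.
η = (dQ/dY)·(Y/Q) = 0.00772229 × (34291/405.610) = 0.653.
Since 0 < η < 1, the good is a necessity.

0.653 (necessity)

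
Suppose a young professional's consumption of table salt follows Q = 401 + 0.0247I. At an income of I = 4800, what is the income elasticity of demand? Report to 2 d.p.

0.23

At I = 4800: Q = 519.560.
dQ/dI = 0.0247.
η = (dQ/dI)·(I/Q) = 0.0247 × (4800/519.560) = 0.23.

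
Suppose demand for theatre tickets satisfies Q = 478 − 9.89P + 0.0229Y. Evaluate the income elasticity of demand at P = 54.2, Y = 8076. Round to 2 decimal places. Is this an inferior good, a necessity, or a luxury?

At P = 54.2, Y = 8076: Q = 126.902.
Holding P constant, ∂Q/∂Y = 0.0229.
η_Y = (∂Q/∂Y)·(Y/Q) = 0.0229 × (8076/126.902) = 1.46.
Since η > 1, this is a luxury.

1.46 (luxury)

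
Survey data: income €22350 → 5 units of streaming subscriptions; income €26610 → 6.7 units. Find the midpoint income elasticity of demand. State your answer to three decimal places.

ΔQ = 6.7 − 5 = 1.7; midpoint Q̄ = (5 + 6.7)/2 = 5.85.
ΔI = 26610 − 22350 = 4260; midpoint Ī = (22350 + 26610)/2 = 24480.
η = (ΔQ/Q̄) ÷ (ΔI/Ī) = (1.7/5.85) ÷ (4260/24480) = 1.670.

1.670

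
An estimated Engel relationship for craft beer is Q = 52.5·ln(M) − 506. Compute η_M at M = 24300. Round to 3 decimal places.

At M = 24300: Q = 24.157.
dQ/dM = 52.5/M = 0.00216049 at this income.
η = (dQ/dM)·(M/Q) = 0.00216049 × (24300/24.157) = 2.173.

2.173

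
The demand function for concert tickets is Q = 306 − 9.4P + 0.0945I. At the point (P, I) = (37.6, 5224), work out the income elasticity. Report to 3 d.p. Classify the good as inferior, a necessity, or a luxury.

1.106 (luxury)

At P = 37.6, I = 5224: Q = 446.228.
Holding P constant, ∂Q/∂I = 0.0945.
η_I = (∂Q/∂I)·(I/Q) = 0.0945 × (5224/446.228) = 1.106.
Since η > 1, this is a luxury.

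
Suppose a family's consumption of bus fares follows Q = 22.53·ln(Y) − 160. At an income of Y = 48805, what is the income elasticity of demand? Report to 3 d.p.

0.271

At Y = 48805: Q = 83.225.
dQ/dY = 22.53/Y = 0.000461633 at this income.
η = (dQ/dY)·(Y/Q) = 0.000461633 × (48805/83.225) = 0.271.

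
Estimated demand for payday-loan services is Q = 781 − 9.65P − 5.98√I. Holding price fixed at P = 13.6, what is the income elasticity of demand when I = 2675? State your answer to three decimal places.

-0.454

At P = 13.6, I = 2675: Q = 340.472.
Holding P constant, ∂Q/∂I = -5.98/(2√I) = -0.0578108.
η_I = (∂Q/∂I)·(I/Q) = -0.0578108 × (2675/340.472) = -0.454.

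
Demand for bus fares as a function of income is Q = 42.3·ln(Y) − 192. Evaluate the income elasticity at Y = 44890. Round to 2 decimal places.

0.16

At Y = 44890: Q = 261.116.
dQ/dY = 42.3/Y = 0.000942303 at this income.
η = (dQ/dY)·(Y/Q) = 0.000942303 × (44890/261.116) = 0.16.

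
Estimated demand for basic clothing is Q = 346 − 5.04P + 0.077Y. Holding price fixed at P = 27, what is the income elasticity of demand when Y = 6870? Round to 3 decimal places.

0.716

At P = 27, Y = 6870: Q = 738.910.
Holding P constant, ∂Q/∂Y = 0.077.
η_Y = (∂Q/∂Y)·(Y/Q) = 0.077 × (6870/738.910) = 0.716.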